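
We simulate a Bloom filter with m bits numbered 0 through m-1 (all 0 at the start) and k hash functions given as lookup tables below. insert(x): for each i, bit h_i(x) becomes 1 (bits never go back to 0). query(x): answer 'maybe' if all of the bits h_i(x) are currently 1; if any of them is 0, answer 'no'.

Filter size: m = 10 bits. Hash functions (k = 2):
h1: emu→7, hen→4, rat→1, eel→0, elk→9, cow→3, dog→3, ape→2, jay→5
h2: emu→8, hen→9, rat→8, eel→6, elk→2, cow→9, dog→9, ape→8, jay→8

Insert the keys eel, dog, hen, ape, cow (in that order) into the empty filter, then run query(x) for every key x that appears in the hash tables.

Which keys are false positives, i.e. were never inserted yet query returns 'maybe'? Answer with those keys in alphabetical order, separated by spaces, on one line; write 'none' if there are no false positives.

Answer: elk

Derivation:
Start: bits=0000000000
After insert 'eel': sets bits 0 6 -> bits=1000001000
After insert 'dog': sets bits 3 9 -> bits=1001001001
After insert 'hen': sets bits 4 9 -> bits=1001101001
After insert 'ape': sets bits 2 8 -> bits=1011101011
After insert 'cow': sets bits 3 9 -> bits=1011101011
Not inserted: elk emu jay rat — query each against bits=1011101011:
query elk: checks bit2=1, bit9=1 (all 1) -> maybe => FALSE POSITIVE
query emu: checks bit7=0, bit8=1 (has a 0) -> no => not a false positive
query jay: checks bit5=0, bit8=1 (has a 0) -> no => not a false positive
query rat: checks bit1=0, bit8=1 (has a 0) -> no => not a false positive
False positives (alphabetical): elk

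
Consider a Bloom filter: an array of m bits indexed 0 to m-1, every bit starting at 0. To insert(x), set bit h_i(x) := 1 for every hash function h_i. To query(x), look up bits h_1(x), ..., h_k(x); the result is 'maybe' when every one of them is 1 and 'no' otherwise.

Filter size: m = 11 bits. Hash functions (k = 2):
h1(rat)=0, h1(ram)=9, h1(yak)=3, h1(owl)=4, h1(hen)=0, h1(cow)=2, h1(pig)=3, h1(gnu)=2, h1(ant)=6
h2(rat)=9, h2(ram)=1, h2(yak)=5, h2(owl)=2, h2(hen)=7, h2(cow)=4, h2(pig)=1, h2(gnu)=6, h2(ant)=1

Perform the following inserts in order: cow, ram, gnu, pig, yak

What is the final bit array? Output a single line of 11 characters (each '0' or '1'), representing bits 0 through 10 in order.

Start: bits=00000000000
After insert 'cow': sets bits 2 4 -> bits=00101000000
After insert 'ram': sets bits 1 9 -> bits=01101000010
After insert 'gnu': sets bits 2 6 -> bits=01101010010
After insert 'pig': sets bits 1 3 -> bits=01111010010
After insert 'yak': sets bits 3 5 -> bits=01111110010

Answer: 01111110010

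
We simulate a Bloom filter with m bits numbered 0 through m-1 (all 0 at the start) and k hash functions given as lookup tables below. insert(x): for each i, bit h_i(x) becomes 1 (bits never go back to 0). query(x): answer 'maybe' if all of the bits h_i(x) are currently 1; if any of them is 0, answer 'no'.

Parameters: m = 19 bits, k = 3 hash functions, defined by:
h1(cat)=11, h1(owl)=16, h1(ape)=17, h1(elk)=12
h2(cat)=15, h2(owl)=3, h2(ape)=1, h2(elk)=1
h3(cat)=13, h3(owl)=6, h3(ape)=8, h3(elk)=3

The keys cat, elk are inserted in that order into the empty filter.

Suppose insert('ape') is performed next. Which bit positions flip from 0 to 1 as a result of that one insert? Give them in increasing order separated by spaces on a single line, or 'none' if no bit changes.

Answer: 8 17

Derivation:
Start: bits=0000000000000000000
After insert 'cat': sets bits 11 13 15 -> bits=0000000000010101000
After insert 'elk': sets bits 1 3 12 -> bits=0101000000011101000
insert 'ape' would touch bits 1 8 17; currently bit1=1, bit8=0, bit17=0
Bits that are 0 among those (would change 0->1): 8 17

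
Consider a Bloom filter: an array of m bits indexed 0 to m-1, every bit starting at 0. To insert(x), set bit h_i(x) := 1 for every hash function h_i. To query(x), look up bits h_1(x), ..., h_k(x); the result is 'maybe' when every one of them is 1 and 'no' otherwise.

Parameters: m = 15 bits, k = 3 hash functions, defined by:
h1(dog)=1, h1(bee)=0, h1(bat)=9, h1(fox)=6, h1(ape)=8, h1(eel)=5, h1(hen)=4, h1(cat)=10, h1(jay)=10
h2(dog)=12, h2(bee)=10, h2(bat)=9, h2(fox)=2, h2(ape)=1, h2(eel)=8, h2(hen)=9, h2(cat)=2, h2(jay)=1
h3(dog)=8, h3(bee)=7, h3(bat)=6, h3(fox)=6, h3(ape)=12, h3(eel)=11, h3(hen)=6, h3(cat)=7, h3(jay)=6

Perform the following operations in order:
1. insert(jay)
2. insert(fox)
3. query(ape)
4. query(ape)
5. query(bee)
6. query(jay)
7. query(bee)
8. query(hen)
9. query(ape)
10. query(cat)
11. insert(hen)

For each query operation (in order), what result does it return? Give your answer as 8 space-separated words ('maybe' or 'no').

Start: bits=000000000000000
Op 1: insert jay -> sets bits 1 6 10 -> bits=010000100010000
Op 2: insert fox -> sets bits 2 6 -> bits=011000100010000
Op 3: query ape -> checks bit1=1, bit8=0, bit12=0 (has a 0) -> no
Op 4: query ape -> checks bit1=1, bit8=0, bit12=0 (has a 0) -> no
Op 5: query bee -> checks bit0=0, bit7=0, bit10=1 (has a 0) -> no
Op 6: query jay -> checks bit1=1, bit6=1, bit10=1 (all 1) -> maybe
Op 7: query bee -> checks bit0=0, bit7=0, bit10=1 (has a 0) -> no
Op 8: query hen -> checks bit4=0, bit6=1, bit9=0 (has a 0) -> no
Op 9: query ape -> checks bit1=1, bit8=0, bit12=0 (has a 0) -> no
Op 10: query cat -> checks bit2=1, bit7=0, bit10=1 (has a 0) -> no
Op 11: insert hen -> sets bits 4 6 9 -> bits=011010100110000
Query results in order: no no no maybe no no no no

Answer: no no no maybe no no no no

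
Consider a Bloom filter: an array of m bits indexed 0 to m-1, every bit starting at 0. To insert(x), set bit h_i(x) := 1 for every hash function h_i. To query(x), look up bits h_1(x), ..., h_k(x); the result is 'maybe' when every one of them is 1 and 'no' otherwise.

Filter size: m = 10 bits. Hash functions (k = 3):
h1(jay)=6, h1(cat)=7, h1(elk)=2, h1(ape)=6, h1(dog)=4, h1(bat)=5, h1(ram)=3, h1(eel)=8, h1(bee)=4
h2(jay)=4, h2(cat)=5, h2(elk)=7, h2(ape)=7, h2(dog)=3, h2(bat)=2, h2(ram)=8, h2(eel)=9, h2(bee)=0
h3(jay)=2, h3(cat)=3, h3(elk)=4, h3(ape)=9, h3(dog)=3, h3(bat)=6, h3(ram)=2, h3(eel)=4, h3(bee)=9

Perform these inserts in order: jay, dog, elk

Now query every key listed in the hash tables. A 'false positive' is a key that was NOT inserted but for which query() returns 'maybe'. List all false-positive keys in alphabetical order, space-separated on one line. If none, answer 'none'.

Start: bits=0000000000
After insert 'jay': sets bits 2 4 6 -> bits=0010101000
After insert 'dog': sets bits 3 4 -> bits=0011101000
After insert 'elk': sets bits 2 4 7 -> bits=0011101100
Not inserted: ape bat bee cat eel ram — query each against bits=0011101100:
query ape: checks bit6=1, bit7=1, bit9=0 (has a 0) -> no => not a false positive
query bat: checks bit2=1, bit5=0, bit6=1 (has a 0) -> no => not a false positive
query bee: checks bit0=0, bit4=1, bit9=0 (has a 0) -> no => not a false positive
query cat: checks bit3=1, bit5=0, bit7=1 (has a 0) -> no => not a false positive
query eel: checks bit4=1, bit8=0, bit9=0 (has a 0) -> no => not a false positive
query ram: checks bit2=1, bit3=1, bit8=0 (has a 0) -> no => not a false positive
False positives (alphabetical): none

Answer: none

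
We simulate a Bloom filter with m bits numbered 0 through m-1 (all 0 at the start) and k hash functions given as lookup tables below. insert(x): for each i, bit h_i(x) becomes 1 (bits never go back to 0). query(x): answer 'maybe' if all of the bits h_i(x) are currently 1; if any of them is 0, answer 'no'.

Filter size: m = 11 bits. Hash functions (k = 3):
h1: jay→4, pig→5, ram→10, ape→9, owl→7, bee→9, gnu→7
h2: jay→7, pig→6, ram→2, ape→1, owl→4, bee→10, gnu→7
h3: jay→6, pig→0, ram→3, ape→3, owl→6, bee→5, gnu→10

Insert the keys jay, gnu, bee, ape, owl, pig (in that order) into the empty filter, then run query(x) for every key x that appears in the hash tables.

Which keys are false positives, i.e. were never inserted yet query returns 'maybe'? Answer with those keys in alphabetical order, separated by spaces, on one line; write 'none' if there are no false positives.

Answer: none

Derivation:
Start: bits=00000000000
After insert 'jay': sets bits 4 6 7 -> bits=00001011000
After insert 'gnu': sets bits 7 10 -> bits=00001011001
After insert 'bee': sets bits 5 9 10 -> bits=00001111011
After insert 'ape': sets bits 1 3 9 -> bits=01011111011
After insert 'owl': sets bits 4 6 7 -> bits=01011111011
After insert 'pig': sets bits 0 5 6 -> bits=11011111011
Not inserted: ram — query each against bits=11011111011:
query ram: checks bit2=0, bit3=1, bit10=1 (has a 0) -> no => not a false positive
False positives (alphabetical): none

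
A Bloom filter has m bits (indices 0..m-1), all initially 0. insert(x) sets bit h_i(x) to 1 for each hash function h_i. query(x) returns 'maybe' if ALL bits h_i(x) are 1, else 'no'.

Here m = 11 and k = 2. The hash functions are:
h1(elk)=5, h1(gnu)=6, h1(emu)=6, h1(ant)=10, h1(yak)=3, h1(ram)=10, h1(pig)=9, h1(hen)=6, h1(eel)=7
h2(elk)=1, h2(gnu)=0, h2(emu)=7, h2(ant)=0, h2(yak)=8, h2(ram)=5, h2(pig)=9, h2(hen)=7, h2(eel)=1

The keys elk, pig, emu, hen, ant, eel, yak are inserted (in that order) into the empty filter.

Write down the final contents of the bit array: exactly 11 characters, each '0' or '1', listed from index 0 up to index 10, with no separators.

Answer: 11010111111

Derivation:
Start: bits=00000000000
After insert 'elk': sets bits 1 5 -> bits=01000100000
After insert 'pig': sets bits 9 -> bits=01000100010
After insert 'emu': sets bits 6 7 -> bits=01000111010
After insert 'hen': sets bits 6 7 -> bits=01000111010
After insert 'ant': sets bits 0 10 -> bits=11000111011
After insert 'eel': sets bits 1 7 -> bits=11000111011
After insert 'yak': sets bits 3 8 -> bits=11010111111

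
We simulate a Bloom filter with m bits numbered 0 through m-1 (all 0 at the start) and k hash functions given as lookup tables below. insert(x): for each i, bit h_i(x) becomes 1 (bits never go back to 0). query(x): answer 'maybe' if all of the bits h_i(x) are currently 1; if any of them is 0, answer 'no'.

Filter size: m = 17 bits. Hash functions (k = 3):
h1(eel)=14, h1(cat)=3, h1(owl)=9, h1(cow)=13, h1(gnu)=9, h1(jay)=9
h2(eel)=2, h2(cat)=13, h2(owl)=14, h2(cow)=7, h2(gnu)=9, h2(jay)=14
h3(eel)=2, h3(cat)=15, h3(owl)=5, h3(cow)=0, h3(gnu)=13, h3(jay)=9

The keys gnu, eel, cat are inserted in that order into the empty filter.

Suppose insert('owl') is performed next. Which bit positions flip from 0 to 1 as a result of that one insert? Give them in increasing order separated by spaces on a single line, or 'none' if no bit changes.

Answer: 5

Derivation:
Start: bits=00000000000000000
After insert 'gnu': sets bits 9 13 -> bits=00000000010001000
After insert 'eel': sets bits 2 14 -> bits=00100000010001100
After insert 'cat': sets bits 3 13 15 -> bits=00110000010001110
insert 'owl' would touch bits 5 9 14; currently bit5=0, bit9=1, bit14=1
Bits that are 0 among those (would change 0->1): 5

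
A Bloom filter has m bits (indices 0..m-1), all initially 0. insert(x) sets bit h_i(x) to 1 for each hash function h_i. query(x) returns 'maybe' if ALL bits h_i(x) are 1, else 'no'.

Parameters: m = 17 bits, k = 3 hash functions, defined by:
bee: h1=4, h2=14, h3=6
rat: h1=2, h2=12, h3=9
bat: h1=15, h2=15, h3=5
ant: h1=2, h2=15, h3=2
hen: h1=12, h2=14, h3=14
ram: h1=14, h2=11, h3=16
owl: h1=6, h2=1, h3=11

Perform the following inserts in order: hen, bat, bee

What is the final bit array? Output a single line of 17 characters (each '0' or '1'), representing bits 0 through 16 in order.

Start: bits=00000000000000000
After insert 'hen': sets bits 12 14 -> bits=00000000000010100
After insert 'bat': sets bits 5 15 -> bits=00000100000010110
After insert 'bee': sets bits 4 6 14 -> bits=00001110000010110

Answer: 00001110000010110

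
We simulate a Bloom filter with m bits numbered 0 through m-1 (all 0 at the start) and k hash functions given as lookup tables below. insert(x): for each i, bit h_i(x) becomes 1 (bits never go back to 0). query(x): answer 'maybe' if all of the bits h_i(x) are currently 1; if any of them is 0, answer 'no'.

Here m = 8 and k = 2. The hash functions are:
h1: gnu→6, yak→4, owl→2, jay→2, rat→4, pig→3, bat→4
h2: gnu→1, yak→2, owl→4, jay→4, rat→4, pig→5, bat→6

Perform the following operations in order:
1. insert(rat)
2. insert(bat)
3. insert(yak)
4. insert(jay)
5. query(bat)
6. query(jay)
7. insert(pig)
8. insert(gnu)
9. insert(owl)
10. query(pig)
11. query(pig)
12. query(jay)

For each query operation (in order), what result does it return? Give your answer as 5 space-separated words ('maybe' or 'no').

Answer: maybe maybe maybe maybe maybe

Derivation:
Start: bits=00000000
Op 1: insert rat -> sets bits 4 -> bits=00001000
Op 2: insert bat -> sets bits 4 6 -> bits=00001010
Op 3: insert yak -> sets bits 2 4 -> bits=00101010
Op 4: insert jay -> sets bits 2 4 -> bits=00101010
Op 5: query bat -> checks bit4=1, bit6=1 (all 1) -> maybe
Op 6: query jay -> checks bit2=1, bit4=1 (all 1) -> maybe
Op 7: insert pig -> sets bits 3 5 -> bits=00111110
Op 8: insert gnu -> sets bits 1 6 -> bits=01111110
Op 9: insert owl -> sets bits 2 4 -> bits=01111110
Op 10: query pig -> checks bit3=1, bit5=1 (all 1) -> maybe
Op 11: query pig -> checks bit3=1, bit5=1 (all 1) -> maybe
Op 12: query jay -> checks bit2=1, bit4=1 (all 1) -> maybe
Query results in order: maybe maybe maybe maybe maybe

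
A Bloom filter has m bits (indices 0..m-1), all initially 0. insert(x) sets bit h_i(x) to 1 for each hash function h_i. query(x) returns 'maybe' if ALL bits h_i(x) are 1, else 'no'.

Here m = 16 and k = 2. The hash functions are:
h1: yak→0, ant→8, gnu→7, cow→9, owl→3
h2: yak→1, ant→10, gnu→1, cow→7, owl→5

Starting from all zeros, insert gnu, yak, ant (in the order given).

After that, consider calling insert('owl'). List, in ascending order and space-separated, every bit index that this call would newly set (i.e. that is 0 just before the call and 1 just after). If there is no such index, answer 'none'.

Start: bits=0000000000000000
After insert 'gnu': sets bits 1 7 -> bits=0100000100000000
After insert 'yak': sets bits 0 1 -> bits=1100000100000000
After insert 'ant': sets bits 8 10 -> bits=1100000110100000
insert 'owl' would touch bits 3 5; currently bit3=0, bit5=0
Bits that are 0 among those (would change 0->1): 3 5

Answer: 3 5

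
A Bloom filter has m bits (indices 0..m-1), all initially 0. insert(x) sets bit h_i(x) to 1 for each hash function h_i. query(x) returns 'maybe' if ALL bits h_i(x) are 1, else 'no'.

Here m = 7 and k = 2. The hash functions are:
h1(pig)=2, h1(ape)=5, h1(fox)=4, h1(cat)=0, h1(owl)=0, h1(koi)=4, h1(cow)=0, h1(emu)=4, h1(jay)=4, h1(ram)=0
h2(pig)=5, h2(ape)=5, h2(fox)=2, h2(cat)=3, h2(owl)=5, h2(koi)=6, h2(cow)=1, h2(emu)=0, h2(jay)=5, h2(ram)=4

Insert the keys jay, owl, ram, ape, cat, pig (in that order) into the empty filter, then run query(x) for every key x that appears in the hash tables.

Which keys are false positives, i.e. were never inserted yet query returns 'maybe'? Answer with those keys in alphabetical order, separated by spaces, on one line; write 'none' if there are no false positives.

Start: bits=0000000
After insert 'jay': sets bits 4 5 -> bits=0000110
After insert 'owl': sets bits 0 5 -> bits=1000110
After insert 'ram': sets bits 0 4 -> bits=1000110
After insert 'ape': sets bits 5 -> bits=1000110
After insert 'cat': sets bits 0 3 -> bits=1001110
After insert 'pig': sets bits 2 5 -> bits=1011110
Not inserted: cow emu fox koi — query each against bits=1011110:
query cow: checks bit0=1, bit1=0 (has a 0) -> no => not a false positive
query emu: checks bit0=1, bit4=1 (all 1) -> maybe => FALSE POSITIVE
query fox: checks bit2=1, bit4=1 (all 1) -> maybe => FALSE POSITIVE
query koi: checks bit4=1, bit6=0 (has a 0) -> no => not a false positive
False positives (alphabetical): emu fox

Answer: emu fox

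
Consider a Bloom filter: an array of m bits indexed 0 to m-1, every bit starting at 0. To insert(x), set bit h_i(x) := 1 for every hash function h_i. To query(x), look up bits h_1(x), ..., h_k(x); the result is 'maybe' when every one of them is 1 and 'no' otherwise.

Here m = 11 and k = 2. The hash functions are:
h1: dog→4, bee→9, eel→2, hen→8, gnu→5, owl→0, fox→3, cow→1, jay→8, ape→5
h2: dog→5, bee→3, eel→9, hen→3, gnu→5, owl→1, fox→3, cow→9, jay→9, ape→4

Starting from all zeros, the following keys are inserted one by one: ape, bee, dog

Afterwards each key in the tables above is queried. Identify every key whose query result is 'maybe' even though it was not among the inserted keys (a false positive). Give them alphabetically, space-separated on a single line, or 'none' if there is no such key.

Answer: fox gnu

Derivation:
Start: bits=00000000000
After insert 'ape': sets bits 4 5 -> bits=00001100000
After insert 'bee': sets bits 3 9 -> bits=00011100010
After insert 'dog': sets bits 4 5 -> bits=00011100010
Not inserted: cow eel fox gnu hen jay owl — query each against bits=00011100010:
query cow: checks bit1=0, bit9=1 (has a 0) -> no => not a false positive
query eel: checks bit2=0, bit9=1 (has a 0) -> no => not a false positive
query fox: checks bit3=1 (all 1) -> maybe => FALSE POSITIVE
query gnu: checks bit5=1 (all 1) -> maybe => FALSE POSITIVE
query hen: checks bit3=1, bit8=0 (has a 0) -> no => not a false positive
query jay: checks bit8=0, bit9=1 (has a 0) -> no => not a false positive
query owl: checks bit0=0, bit1=0 (has a 0) -> no => not a false positive
False positives (alphabetical): fox gnu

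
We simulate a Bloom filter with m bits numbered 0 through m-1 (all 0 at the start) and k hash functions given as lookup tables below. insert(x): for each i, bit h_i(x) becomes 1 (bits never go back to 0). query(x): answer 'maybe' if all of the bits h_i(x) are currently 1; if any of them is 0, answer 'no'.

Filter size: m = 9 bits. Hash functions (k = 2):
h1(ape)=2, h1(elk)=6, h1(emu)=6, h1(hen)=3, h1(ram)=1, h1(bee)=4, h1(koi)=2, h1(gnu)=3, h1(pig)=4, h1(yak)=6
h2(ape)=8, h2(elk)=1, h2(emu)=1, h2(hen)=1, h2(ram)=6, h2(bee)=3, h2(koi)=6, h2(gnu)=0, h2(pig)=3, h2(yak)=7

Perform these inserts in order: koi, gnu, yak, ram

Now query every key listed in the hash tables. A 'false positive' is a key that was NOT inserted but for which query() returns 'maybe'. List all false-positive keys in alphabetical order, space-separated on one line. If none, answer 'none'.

Start: bits=000000000
After insert 'koi': sets bits 2 6 -> bits=001000100
After insert 'gnu': sets bits 0 3 -> bits=101100100
After insert 'yak': sets bits 6 7 -> bits=101100110
After insert 'ram': sets bits 1 6 -> bits=111100110
Not inserted: ape bee elk emu hen pig — query each against bits=111100110:
query ape: checks bit2=1, bit8=0 (has a 0) -> no => not a false positive
query bee: checks bit3=1, bit4=0 (has a 0) -> no => not a false positive
query elk: checks bit1=1, bit6=1 (all 1) -> maybe => FALSE POSITIVE
query emu: checks bit1=1, bit6=1 (all 1) -> maybe => FALSE POSITIVE
query hen: checks bit1=1, bit3=1 (all 1) -> maybe => FALSE POSITIVE
query pig: checks bit3=1, bit4=0 (has a 0) -> no => not a false positive
False positives (alphabetical): elk emu hen

Answer: elk emu hen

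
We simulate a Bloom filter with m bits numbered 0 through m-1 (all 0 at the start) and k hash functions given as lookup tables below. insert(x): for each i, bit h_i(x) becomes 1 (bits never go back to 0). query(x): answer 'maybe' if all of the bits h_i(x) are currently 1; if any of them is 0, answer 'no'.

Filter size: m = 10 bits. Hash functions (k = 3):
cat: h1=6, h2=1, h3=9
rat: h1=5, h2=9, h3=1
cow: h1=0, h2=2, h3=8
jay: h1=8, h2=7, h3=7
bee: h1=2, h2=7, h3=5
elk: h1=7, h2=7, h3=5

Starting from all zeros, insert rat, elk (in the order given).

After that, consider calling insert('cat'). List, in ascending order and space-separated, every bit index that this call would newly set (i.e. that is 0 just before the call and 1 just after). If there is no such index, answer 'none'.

Start: bits=0000000000
After insert 'rat': sets bits 1 5 9 -> bits=0100010001
After insert 'elk': sets bits 5 7 -> bits=0100010101
insert 'cat' would touch bits 1 6 9; currently bit1=1, bit6=0, bit9=1
Bits that are 0 among those (would change 0->1): 6

Answer: 6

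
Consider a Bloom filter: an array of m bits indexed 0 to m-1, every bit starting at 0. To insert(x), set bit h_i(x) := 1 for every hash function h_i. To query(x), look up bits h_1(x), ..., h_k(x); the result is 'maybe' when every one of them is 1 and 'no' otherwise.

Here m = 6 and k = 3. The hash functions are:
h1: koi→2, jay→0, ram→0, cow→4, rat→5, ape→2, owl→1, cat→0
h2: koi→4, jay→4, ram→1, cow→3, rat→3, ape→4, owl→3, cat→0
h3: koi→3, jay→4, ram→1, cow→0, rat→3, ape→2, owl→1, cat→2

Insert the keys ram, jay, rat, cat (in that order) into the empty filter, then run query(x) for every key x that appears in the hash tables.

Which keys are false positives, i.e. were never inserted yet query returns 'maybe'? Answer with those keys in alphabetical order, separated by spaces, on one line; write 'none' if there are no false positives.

Answer: ape cow koi owl

Derivation:
Start: bits=000000
After insert 'ram': sets bits 0 1 -> bits=110000
After insert 'jay': sets bits 0 4 -> bits=110010
After insert 'rat': sets bits 3 5 -> bits=110111
After insert 'cat': sets bits 0 2 -> bits=111111
Not inserted: ape cow koi owl — query each against bits=111111:
query ape: checks bit2=1, bit4=1 (all 1) -> maybe => FALSE POSITIVE
query cow: checks bit0=1, bit3=1, bit4=1 (all 1) -> maybe => FALSE POSITIVE
query koi: checks bit2=1, bit3=1, bit4=1 (all 1) -> maybe => FALSE POSITIVE
query owl: checks bit1=1, bit3=1 (all 1) -> maybe => FALSE POSITIVE
False positives (alphabetical): ape cow koi owl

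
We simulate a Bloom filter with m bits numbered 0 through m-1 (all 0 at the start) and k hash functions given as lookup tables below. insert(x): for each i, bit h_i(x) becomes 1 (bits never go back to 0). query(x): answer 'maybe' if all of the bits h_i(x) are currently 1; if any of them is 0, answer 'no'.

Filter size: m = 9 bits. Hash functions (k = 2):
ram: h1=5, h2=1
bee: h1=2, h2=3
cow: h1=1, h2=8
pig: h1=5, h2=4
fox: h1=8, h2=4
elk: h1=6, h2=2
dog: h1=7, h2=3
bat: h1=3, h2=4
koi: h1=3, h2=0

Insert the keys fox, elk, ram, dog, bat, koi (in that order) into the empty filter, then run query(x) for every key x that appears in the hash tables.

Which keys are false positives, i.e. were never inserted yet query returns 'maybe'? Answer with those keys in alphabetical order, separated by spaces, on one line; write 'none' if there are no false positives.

Answer: bee cow pig

Derivation:
Start: bits=000000000
After insert 'fox': sets bits 4 8 -> bits=000010001
After insert 'elk': sets bits 2 6 -> bits=001010101
After insert 'ram': sets bits 1 5 -> bits=011011101
After insert 'dog': sets bits 3 7 -> bits=011111111
After insert 'bat': sets bits 3 4 -> bits=011111111
After insert 'koi': sets bits 0 3 -> bits=111111111
Not inserted: bee cow pig — query each against bits=111111111:
query bee: checks bit2=1, bit3=1 (all 1) -> maybe => FALSE POSITIVE
query cow: checks bit1=1, bit8=1 (all 1) -> maybe => FALSE POSITIVE
query pig: checks bit4=1, bit5=1 (all 1) -> maybe => FALSE POSITIVE
False positives (alphabetical): bee cow pig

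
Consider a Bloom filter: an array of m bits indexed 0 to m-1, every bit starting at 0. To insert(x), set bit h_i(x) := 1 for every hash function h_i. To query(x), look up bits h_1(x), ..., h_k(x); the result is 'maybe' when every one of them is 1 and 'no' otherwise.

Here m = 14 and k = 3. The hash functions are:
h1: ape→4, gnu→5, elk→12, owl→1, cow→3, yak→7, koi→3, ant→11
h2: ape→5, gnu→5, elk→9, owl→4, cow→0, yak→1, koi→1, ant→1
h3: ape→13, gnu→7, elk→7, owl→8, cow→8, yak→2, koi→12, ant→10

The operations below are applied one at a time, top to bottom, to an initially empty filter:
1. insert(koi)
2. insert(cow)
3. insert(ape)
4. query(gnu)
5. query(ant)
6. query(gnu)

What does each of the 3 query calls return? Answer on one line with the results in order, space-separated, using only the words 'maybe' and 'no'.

Answer: no no no

Derivation:
Start: bits=00000000000000
Op 1: insert koi -> sets bits 1 3 12 -> bits=01010000000010
Op 2: insert cow -> sets bits 0 3 8 -> bits=11010000100010
Op 3: insert ape -> sets bits 4 5 13 -> bits=11011100100011
Op 4: query gnu -> checks bit5=1, bit7=0 (has a 0) -> no
Op 5: query ant -> checks bit1=1, bit10=0, bit11=0 (has a 0) -> no
Op 6: query gnu -> checks bit5=1, bit7=0 (has a 0) -> no
Query results in order: no no no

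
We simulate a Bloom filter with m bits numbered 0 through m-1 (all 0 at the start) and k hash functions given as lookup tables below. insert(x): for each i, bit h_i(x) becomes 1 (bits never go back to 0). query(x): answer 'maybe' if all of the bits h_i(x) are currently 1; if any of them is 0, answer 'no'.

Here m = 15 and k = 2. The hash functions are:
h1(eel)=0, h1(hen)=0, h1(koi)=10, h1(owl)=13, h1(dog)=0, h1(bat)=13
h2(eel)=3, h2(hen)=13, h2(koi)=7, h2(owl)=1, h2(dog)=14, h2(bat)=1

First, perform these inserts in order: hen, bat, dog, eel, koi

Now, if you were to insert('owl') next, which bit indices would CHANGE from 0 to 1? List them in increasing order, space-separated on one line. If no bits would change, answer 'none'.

Start: bits=000000000000000
After insert 'hen': sets bits 0 13 -> bits=100000000000010
After insert 'bat': sets bits 1 13 -> bits=110000000000010
After insert 'dog': sets bits 0 14 -> bits=110000000000011
After insert 'eel': sets bits 0 3 -> bits=110100000000011
After insert 'koi': sets bits 7 10 -> bits=110100010010011
insert 'owl' would touch bits 1 13; currently bit1=1, bit13=1
Bits that are 0 among those (would change 0->1): none

Answer: none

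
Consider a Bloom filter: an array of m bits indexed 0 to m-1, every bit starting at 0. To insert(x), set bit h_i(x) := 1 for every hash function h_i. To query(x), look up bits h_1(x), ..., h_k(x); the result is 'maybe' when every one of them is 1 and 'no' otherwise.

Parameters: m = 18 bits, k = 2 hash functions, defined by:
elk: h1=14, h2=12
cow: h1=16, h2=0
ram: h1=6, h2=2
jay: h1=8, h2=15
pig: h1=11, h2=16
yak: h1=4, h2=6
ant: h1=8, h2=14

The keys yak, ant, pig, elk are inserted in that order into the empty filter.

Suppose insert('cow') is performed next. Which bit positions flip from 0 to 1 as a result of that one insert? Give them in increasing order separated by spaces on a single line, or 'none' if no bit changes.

Start: bits=000000000000000000
After insert 'yak': sets bits 4 6 -> bits=000010100000000000
After insert 'ant': sets bits 8 14 -> bits=000010101000001000
After insert 'pig': sets bits 11 16 -> bits=000010101001001010
After insert 'elk': sets bits 12 14 -> bits=000010101001101010
insert 'cow' would touch bits 0 16; currently bit0=0, bit16=1
Bits that are 0 among those (would change 0->1): 0

Answer: 0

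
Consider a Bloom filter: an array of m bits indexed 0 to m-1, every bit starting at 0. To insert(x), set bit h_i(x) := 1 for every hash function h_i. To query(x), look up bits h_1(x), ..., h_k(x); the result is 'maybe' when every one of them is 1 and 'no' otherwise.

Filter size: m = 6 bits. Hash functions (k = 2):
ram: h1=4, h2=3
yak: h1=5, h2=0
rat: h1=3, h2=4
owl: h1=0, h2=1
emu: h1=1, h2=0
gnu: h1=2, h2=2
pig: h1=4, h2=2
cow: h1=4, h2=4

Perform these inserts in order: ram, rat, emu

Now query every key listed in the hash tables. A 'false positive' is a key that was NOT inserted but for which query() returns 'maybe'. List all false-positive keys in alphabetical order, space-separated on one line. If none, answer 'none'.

Answer: cow owl

Derivation:
Start: bits=000000
After insert 'ram': sets bits 3 4 -> bits=000110
After insert 'rat': sets bits 3 4 -> bits=000110
After insert 'emu': sets bits 0 1 -> bits=110110
Not inserted: cow gnu owl pig yak — query each against bits=110110:
query cow: checks bit4=1 (all 1) -> maybe => FALSE POSITIVE
query gnu: checks bit2=0 (has a 0) -> no => not a false positive
query owl: checks bit0=1, bit1=1 (all 1) -> maybe => FALSE POSITIVE
query pig: checks bit2=0, bit4=1 (has a 0) -> no => not a false positive
query yak: checks bit0=1, bit5=0 (has a 0) -> no => not a false positive
False positives (alphabetical): cow owl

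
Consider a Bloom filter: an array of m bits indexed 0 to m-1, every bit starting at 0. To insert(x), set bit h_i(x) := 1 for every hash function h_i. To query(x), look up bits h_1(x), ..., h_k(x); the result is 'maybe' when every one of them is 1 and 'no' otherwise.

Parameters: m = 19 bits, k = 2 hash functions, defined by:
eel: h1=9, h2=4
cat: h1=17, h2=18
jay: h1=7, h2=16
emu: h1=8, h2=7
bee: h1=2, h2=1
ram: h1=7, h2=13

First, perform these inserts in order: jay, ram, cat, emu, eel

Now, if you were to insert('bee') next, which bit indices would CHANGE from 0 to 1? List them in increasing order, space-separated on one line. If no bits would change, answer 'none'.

Start: bits=0000000000000000000
After insert 'jay': sets bits 7 16 -> bits=0000000100000000100
After insert 'ram': sets bits 7 13 -> bits=0000000100000100100
After insert 'cat': sets bits 17 18 -> bits=0000000100000100111
After insert 'emu': sets bits 7 8 -> bits=0000000110000100111
After insert 'eel': sets bits 4 9 -> bits=0000100111000100111
insert 'bee' would touch bits 1 2; currently bit1=0, bit2=0
Bits that are 0 among those (would change 0->1): 1 2

Answer: 1 2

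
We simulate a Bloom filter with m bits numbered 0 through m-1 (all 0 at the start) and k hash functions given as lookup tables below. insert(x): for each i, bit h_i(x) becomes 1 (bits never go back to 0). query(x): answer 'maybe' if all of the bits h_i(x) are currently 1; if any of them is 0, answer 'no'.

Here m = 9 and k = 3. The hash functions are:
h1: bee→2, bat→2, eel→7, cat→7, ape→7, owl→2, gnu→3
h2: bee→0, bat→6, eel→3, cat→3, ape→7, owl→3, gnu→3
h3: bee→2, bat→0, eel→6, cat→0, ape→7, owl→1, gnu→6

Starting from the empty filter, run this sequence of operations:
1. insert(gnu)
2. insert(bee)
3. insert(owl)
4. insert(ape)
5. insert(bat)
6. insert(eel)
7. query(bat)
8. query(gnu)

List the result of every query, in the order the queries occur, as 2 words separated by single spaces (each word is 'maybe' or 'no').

Answer: maybe maybe

Derivation:
Start: bits=000000000
Op 1: insert gnu -> sets bits 3 6 -> bits=000100100
Op 2: insert bee -> sets bits 0 2 -> bits=101100100
Op 3: insert owl -> sets bits 1 2 3 -> bits=111100100
Op 4: insert ape -> sets bits 7 -> bits=111100110
Op 5: insert bat -> sets bits 0 2 6 -> bits=111100110
Op 6: insert eel -> sets bits 3 6 7 -> bits=111100110
Op 7: query bat -> checks bit0=1, bit2=1, bit6=1 (all 1) -> maybe
Op 8: query gnu -> checks bit3=1, bit6=1 (all 1) -> maybe
Query results in order: maybe maybe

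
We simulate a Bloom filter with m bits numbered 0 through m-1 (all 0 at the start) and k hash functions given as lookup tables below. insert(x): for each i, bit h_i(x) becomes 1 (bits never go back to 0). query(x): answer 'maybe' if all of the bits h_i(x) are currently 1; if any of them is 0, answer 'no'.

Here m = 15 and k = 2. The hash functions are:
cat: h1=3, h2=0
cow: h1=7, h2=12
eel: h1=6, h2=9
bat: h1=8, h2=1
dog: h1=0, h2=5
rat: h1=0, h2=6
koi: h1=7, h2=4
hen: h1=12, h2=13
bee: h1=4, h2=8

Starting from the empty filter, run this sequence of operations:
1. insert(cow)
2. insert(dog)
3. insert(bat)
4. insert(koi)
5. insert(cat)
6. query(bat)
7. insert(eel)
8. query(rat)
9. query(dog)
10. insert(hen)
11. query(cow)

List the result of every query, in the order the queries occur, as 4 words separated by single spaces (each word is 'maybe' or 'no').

Start: bits=000000000000000
Op 1: insert cow -> sets bits 7 12 -> bits=000000010000100
Op 2: insert dog -> sets bits 0 5 -> bits=100001010000100
Op 3: insert bat -> sets bits 1 8 -> bits=110001011000100
Op 4: insert koi -> sets bits 4 7 -> bits=110011011000100
Op 5: insert cat -> sets bits 0 3 -> bits=110111011000100
Op 6: query bat -> checks bit1=1, bit8=1 (all 1) -> maybe
Op 7: insert eel -> sets bits 6 9 -> bits=110111111100100
Op 8: query rat -> checks bit0=1, bit6=1 (all 1) -> maybe
Op 9: query dog -> checks bit0=1, bit5=1 (all 1) -> maybe
Op 10: insert hen -> sets bits 12 13 -> bits=110111111100110
Op 11: query cow -> checks bit7=1, bit12=1 (all 1) -> maybe
Query results in order: maybe maybe maybe maybe

Answer: maybe maybe maybe maybe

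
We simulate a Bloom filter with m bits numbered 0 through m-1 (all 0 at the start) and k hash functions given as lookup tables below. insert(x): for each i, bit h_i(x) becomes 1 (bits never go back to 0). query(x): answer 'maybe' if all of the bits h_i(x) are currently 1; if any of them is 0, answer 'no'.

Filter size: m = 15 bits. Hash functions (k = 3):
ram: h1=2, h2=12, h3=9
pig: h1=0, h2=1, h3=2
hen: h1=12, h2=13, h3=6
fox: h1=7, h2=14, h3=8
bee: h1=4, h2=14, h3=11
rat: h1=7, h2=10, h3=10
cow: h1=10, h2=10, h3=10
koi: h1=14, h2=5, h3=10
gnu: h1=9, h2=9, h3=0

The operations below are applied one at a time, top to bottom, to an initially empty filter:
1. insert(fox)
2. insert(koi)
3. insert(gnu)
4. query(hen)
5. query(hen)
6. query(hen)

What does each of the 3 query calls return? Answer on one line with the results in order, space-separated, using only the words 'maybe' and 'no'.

Answer: no no no

Derivation:
Start: bits=000000000000000
Op 1: insert fox -> sets bits 7 8 14 -> bits=000000011000001
Op 2: insert koi -> sets bits 5 10 14 -> bits=000001011010001
Op 3: insert gnu -> sets bits 0 9 -> bits=100001011110001
Op 4: query hen -> checks bit6=0, bit12=0, bit13=0 (has a 0) -> no
Op 5: query hen -> checks bit6=0, bit12=0, bit13=0 (has a 0) -> no
Op 6: query hen -> checks bit6=0, bit12=0, bit13=0 (has a 0) -> no
Query results in order: no no no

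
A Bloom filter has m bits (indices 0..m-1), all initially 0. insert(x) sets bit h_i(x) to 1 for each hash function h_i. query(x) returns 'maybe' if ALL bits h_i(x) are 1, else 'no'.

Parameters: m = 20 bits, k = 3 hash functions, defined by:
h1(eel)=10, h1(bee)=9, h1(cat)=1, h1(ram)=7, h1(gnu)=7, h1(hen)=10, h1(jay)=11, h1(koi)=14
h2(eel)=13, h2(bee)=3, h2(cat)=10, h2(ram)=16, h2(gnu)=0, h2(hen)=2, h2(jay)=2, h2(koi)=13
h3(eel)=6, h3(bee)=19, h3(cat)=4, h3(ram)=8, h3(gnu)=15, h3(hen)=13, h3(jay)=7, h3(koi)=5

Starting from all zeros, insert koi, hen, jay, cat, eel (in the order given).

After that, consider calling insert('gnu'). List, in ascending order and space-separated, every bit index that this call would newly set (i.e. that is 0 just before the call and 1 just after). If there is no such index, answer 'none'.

Start: bits=00000000000000000000
After insert 'koi': sets bits 5 13 14 -> bits=00000100000001100000
After insert 'hen': sets bits 2 10 13 -> bits=00100100001001100000
After insert 'jay': sets bits 2 7 11 -> bits=00100101001101100000
After insert 'cat': sets bits 1 4 10 -> bits=01101101001101100000
After insert 'eel': sets bits 6 10 13 -> bits=01101111001101100000
insert 'gnu' would touch bits 0 7 15; currently bit0=0, bit7=1, bit15=0
Bits that are 0 among those (would change 0->1): 0 15

Answer: 0 15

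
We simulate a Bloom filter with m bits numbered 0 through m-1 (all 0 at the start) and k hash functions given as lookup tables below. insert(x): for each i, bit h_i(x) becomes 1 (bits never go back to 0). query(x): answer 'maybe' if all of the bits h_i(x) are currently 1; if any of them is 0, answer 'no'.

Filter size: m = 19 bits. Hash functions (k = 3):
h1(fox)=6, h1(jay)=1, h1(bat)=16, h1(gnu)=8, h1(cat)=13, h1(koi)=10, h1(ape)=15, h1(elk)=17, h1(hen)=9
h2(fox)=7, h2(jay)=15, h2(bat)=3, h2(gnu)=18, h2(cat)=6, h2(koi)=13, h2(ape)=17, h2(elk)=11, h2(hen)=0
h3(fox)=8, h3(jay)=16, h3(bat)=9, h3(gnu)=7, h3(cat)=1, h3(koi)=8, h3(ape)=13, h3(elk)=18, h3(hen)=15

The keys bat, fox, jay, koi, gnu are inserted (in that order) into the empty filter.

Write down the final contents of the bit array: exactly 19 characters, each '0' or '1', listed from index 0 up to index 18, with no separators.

Answer: 0101001111100101101

Derivation:
Start: bits=0000000000000000000
After insert 'bat': sets bits 3 9 16 -> bits=0001000001000000100
After insert 'fox': sets bits 6 7 8 -> bits=0001001111000000100
After insert 'jay': sets bits 1 15 16 -> bits=0101001111000001100
After insert 'koi': sets bits 8 10 13 -> bits=0101001111100101100
After insert 'gnu': sets bits 7 8 18 -> bits=0101001111100101101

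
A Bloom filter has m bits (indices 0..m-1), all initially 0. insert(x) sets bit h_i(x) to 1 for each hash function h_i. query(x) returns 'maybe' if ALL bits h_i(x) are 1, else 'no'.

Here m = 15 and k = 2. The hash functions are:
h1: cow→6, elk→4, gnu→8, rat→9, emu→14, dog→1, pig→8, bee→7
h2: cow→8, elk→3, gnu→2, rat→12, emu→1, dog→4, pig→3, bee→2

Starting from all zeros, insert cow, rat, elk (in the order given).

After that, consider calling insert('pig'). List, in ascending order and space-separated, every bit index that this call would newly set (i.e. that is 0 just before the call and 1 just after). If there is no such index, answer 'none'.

Answer: none

Derivation:
Start: bits=000000000000000
After insert 'cow': sets bits 6 8 -> bits=000000101000000
After insert 'rat': sets bits 9 12 -> bits=000000101100100
After insert 'elk': sets bits 3 4 -> bits=000110101100100
insert 'pig' would touch bits 3 8; currently bit3=1, bit8=1
Bits that are 0 among those (would change 0->1): none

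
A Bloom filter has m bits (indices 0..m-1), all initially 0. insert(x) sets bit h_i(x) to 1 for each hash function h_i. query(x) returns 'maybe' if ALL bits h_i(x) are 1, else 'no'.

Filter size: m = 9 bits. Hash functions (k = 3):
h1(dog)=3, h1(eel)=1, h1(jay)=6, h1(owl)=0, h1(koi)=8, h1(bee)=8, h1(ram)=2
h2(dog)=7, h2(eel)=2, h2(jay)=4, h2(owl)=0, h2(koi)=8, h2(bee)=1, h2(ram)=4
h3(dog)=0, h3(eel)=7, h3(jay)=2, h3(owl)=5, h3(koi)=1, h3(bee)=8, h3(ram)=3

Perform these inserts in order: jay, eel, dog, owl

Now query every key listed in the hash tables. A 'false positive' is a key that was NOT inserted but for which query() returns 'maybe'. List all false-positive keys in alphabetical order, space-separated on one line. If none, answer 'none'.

Answer: ram

Derivation:
Start: bits=000000000
After insert 'jay': sets bits 2 4 6 -> bits=001010100
After insert 'eel': sets bits 1 2 7 -> bits=011010110
After insert 'dog': sets bits 0 3 7 -> bits=111110110
After insert 'owl': sets bits 0 5 -> bits=111111110
Not inserted: bee koi ram — query each against bits=111111110:
query bee: checks bit1=1, bit8=0 (has a 0) -> no => not a false positive
query koi: checks bit1=1, bit8=0 (has a 0) -> no => not a false positive
query ram: checks bit2=1, bit3=1, bit4=1 (all 1) -> maybe => FALSE POSITIVE
False positives (alphabetical): ram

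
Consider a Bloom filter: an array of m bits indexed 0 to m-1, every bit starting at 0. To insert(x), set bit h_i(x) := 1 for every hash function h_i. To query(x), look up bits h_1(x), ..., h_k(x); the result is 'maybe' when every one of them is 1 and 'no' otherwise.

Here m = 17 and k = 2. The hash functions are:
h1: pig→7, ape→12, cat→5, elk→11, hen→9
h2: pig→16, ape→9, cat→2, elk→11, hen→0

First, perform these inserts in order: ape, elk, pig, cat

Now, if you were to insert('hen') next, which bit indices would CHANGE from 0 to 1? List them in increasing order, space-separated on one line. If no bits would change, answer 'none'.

Start: bits=00000000000000000
After insert 'ape': sets bits 9 12 -> bits=00000000010010000
After insert 'elk': sets bits 11 -> bits=00000000010110000
After insert 'pig': sets bits 7 16 -> bits=00000001010110001
After insert 'cat': sets bits 2 5 -> bits=00100101010110001
insert 'hen' would touch bits 0 9; currently bit0=0, bit9=1
Bits that are 0 among those (would change 0->1): 0

Answer: 0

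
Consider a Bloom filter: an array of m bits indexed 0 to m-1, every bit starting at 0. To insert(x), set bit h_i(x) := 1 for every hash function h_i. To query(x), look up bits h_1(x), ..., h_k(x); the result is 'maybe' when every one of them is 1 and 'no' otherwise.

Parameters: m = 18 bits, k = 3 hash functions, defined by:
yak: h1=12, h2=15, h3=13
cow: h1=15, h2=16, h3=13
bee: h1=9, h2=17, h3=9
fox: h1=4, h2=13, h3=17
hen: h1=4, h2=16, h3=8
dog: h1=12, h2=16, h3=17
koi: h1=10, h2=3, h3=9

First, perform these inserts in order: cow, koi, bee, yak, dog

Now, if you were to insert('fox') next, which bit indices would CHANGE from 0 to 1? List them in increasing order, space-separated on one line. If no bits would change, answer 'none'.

Start: bits=000000000000000000
After insert 'cow': sets bits 13 15 16 -> bits=000000000000010110
After insert 'koi': sets bits 3 9 10 -> bits=000100000110010110
After insert 'bee': sets bits 9 17 -> bits=000100000110010111
After insert 'yak': sets bits 12 13 15 -> bits=000100000110110111
After insert 'dog': sets bits 12 16 17 -> bits=000100000110110111
insert 'fox' would touch bits 4 13 17; currently bit4=0, bit13=1, bit17=1
Bits that are 0 among those (would change 0->1): 4

Answer: 4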